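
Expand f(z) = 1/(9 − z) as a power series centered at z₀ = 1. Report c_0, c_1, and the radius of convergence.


Let w = z − z₀, so z = z₀ + w.
Then 9 − z = 9 − (z₀ + w) = (9 − z₀) − w = 8 − w.
f(z) = 1/(8 − w) = (1/(8)) · 1/(1 − w/(8)) = Σ_{n≥0} w^n / (8)^(n+1).
So c_n = 1/(8)^(n+1):
  c_0 = 1/(8)^1 = 1/8.
  c_1 = 1/(8)^2 = 1/64.
The series is valid for |w/d| < 1, i.e. |z − z₀| < |d|.
Radius of convergence: R = |9 − z₀| = |8| = 8 (distance from z₀ to the singularity z = 9).

c_0 = 1/8, c_1 = 1/64; R = 8.


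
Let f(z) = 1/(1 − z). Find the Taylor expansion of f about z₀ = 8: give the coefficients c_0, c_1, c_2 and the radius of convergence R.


Let w = z − z₀, so z = z₀ + w.
Then 1 − z = 1 − (z₀ + w) = (1 − z₀) − w = -7 − w.
f(z) = 1/(-7 − w) = (1/(-7)) · 1/(1 − w/(-7)) = Σ_{n≥0} w^n / (-7)^(n+1).
So c_n = 1/(-7)^(n+1):
  c_0 = 1/(-7)^1 = -1/7.
  c_1 = 1/(-7)^2 = 1/49.
  c_2 = 1/(-7)^3 = -1/343.
The series is valid for |w/d| < 1, i.e. |z − z₀| < |d|.
Radius of convergence: R = |1 − z₀| = |-7| = 7 (distance from z₀ to the singularity z = 1).

c_0 = -1/7, c_1 = 1/49, c_2 = -1/343; R = 7.


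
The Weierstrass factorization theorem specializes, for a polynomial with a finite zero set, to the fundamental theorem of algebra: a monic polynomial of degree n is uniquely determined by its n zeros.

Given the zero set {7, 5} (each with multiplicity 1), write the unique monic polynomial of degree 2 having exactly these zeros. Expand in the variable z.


The polynomial is p(z) = ∏_{α ∈ S} (z − α), where S = {7, 5}.
Expanding the product yields: p(z) = z^2 -12·z + 35.
The resulting polynomial has degree 2 and real coefficients as required.

p(z) = z^2 -12·z + 35.


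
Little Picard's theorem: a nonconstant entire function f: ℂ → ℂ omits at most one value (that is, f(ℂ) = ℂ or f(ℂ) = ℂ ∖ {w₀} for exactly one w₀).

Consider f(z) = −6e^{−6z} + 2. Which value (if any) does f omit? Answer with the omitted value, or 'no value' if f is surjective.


Little Picard bounds the complement of f(ℂ) to at most one point.
e^{−6z} is never zero on ℂ, so -6·e^{−6z} takes every value in ℂ ∖ {0}. Adding 2 shifts the range to ℂ ∖ {2}. Thus f omits exactly the value 2.

Omitted value: 2.


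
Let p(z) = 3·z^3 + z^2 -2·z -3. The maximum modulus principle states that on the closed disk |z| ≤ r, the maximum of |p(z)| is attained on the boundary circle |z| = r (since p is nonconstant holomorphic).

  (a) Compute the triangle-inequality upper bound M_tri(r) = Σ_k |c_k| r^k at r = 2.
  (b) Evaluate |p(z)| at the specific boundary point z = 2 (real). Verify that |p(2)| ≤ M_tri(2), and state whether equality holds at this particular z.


Coefficients: c_0 = -3, c_1 = -2, c_2 = 1, c_3 = 3. Radius r = 2.
Part (a). Triangle bound: M_tri(r) = Σ_k |c_k| r^k
  = |-3|·2^0 + |-2|·2^1 + |1|·2^2 + |3|·2^3
  = 3 + 4 + 4 + 24 = 35.
This bounds M(r) := max_{|z|=r} |p(z)| from above; equality holds iff all terms c_k z^k can be made to align in phase at a single z on |z|=r.
Part (b). At z = 2 (real, on the circle |z| = r):
  p(2) = (-3)·2^0 + (-2)·2^1 + (1)·2^2 + (3)·2^3 = 21.
  |p(2)| = 21.
Check: |p(2)| = 21 ≤ 35 = M_tri(2). ✓ Equality does not hold at z = 2 (the coefficients have mixed signs, so the terms do not all align in phase there).

M_tri(2) = 35; |p(2)| = 21; equality at z=2: no.


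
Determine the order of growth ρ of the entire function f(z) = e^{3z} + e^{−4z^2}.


Each summand is entire of order 1 and 2 respectively (as in the single-exponential case). The order of a sum is at most the max of the orders, so ρ ≤ 2. For the lower bound: on |z|=r choose arg z so that -4z^2 is real positive; then |e^{-4z^2}| = e^{4r^2} while |e^{3z}| ≤ e^{3r^1} = o(e^{4r^2}). So |f| ≥ e^{4r^2}(1 − o(1)) and ρ ≥ 2. Hence ρ = max(1, 2) = 2.
Therefore ρ = 2.

Order ρ = 2.


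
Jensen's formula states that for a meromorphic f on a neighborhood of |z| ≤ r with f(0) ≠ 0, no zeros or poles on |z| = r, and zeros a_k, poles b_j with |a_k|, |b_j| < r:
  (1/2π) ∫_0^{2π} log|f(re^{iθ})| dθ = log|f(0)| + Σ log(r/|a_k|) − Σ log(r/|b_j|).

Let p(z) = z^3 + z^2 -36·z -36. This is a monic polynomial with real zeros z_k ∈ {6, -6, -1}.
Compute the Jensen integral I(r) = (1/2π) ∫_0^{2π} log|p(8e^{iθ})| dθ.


Zeros: -6, -1, 6; r = 8.
Inside |z| < r: -6, -1, 6. Outside (|z| ≥ r): ∅.
p(0) = -36, so log|p(0)| = log(36) = 3.5835.
Apply Jensen: I(r) = log|p(0)| + Σ_k log(r/|z_k|), summed over zeros inside |z| < r.
  log(r/|z_k|) for z_k = 6: log(8/6) = 0.2877
  log(r/|z_k|) for z_k = -6: log(8/6) = 0.2877
  log(r/|z_k|) for z_k = -1: log(8/1) = 2.0794
Sum over inside zeros: 2.6548.
I(r) = log|p(0)| + (inside sum) = 3.5835 + 2.6548 = 6.2383.
Closed form (all zeros inside, monic): I(r) = n·log(r) = 3·log(8) = 6.2383. ✓

I(r) ≈ 6.2383.


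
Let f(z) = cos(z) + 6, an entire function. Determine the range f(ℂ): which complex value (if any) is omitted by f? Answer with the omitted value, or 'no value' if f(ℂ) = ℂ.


Little Picard bounds the complement of f(ℂ) to at most one point.
cos is entire and surjective onto ℂ: for every w ∈ ℂ, cos(ζ) = w has a solution ζ ∈ ℂ (e.g., via the complex inverse arccos). With ζ = z this gives z = ζ/(1). Then 1·cos(z) takes every value in 1·ℂ = ℂ, and adding 6 is a bijection of ℂ. So f is surjective and omits no value. (Note: only on the real line is cos bounded by [−1, 1].)

Omitted value: no value.


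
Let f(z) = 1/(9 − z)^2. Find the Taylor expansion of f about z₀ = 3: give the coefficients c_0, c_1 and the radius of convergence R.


Let w = z − z₀, so z = z₀ + w.
Then 9 − z = 9 − (z₀ + w) = (9 − z₀) − w = 6 − w.
f(z) = 1/(6 − w)^2 = (1/(6)^2) · (1 − w/(6))^{−2}.
By the binomial series (1−u)^{−2} = Σ_{n≥0} C(n+1, 1) u^n for |u|<1, with u = w/(6):
  c_n = C(n+1, 1) / (6)^(n+2).
  c_0 = 1/(6)^2 = 1/36.
  c_1 = 2/(6)^3 = 1/108.
The series is valid for |w/d| < 1, i.e. |z − z₀| < |d|.
Radius of convergence: R = |9 − z₀| = |6| = 6 (distance from z₀ to the singularity z = 9).

c_0 = 1/36, c_1 = 1/108; R = 6.


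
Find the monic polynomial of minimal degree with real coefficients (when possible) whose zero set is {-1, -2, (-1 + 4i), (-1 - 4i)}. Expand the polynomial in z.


The polynomial is p(z) = ∏_{α ∈ S} (z − α), where S = {-1, -2, (-1 + 4i), (-1 - 4i)}.
Expanding the product yields: p(z) = z^4 + 5·z^3 + 25·z^2 + 55·z + 34.
Note conjugate pairs combine to real quadratics: (z − (-1+4i))(z − (-1−4i)) = z² + 2z + 17.
The resulting polynomial has degree 4 and real coefficients as required.

p(z) = z^4 + 5·z^3 + 25·z^2 + 55·z + 34.


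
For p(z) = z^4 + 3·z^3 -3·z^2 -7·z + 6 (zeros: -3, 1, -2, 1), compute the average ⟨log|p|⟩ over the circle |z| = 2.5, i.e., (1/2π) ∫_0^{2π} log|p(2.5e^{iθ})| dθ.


Zeros: -3, -2, 1, 1; r = 2.5.
Inside |z| < r: -2, 1, 1. Outside (|z| ≥ r): -3.
p(0) = 6, so log|p(0)| = log(6) = 1.7918.
Apply Jensen: I(r) = log|p(0)| + Σ_k log(r/|z_k|), summed over zeros inside |z| < r.
  log(r/|z_k|) for z_k = 1: log(2.5/1) = 0.9163
  log(r/|z_k|) for z_k = -2: log(2.5/2) = 0.2231
  log(r/|z_k|) for z_k = 1: log(2.5/1) = 0.9163
  Outside zeros (-3) contribute nothing to the Jensen sum.
Sum over inside zeros: 2.0557.
I(r) = log|p(0)| + (inside sum) = 1.7918 + 2.0557 = 3.8475.
Note: since some zeros are outside |z| ≤ r, the simplified n·log(r) form does NOT apply — only the inside zeros contribute.

I(r) ≈ 3.8475.


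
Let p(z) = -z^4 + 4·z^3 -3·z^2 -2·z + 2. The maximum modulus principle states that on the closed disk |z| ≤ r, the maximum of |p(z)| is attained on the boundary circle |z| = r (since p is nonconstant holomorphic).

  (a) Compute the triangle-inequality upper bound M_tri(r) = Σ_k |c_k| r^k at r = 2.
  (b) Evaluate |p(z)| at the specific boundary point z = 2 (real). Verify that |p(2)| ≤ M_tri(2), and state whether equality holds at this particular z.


Coefficients: c_0 = 2, c_1 = -2, c_2 = -3, c_3 = 4, c_4 = -1. Radius r = 2.
Part (a). Triangle bound: M_tri(r) = Σ_k |c_k| r^k
  = |2|·2^0 + |-2|·2^1 + |-3|·2^2 + |4|·2^3 + |-1|·2^4
  = 2 + 4 + 12 + 32 + 16 = 66.
This bounds M(r) := max_{|z|=r} |p(z)| from above; equality holds iff all terms c_k z^k can be made to align in phase at a single z on |z|=r.
Part (b). At z = 2 (real, on the circle |z| = r):
  p(2) = (2)·2^0 + (-2)·2^1 + (-3)·2^2 + (4)·2^3 + (-1)·2^4 = 2.
  |p(2)| = 2.
Check: |p(2)| = 2 ≤ 66 = M_tri(2). ✓ Equality does not hold at z = 2 (the coefficients have mixed signs, so the terms do not all align in phase there).

M_tri(2) = 66; |p(2)| = 2; equality at z=2: no.


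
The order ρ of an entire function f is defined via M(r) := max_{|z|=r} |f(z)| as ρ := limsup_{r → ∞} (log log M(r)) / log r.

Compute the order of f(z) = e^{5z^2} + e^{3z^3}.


Each summand is entire of order 2 and 3 respectively (as in the single-exponential case). The order of a sum is at most the max of the orders, so ρ ≤ 3. For the lower bound: on |z|=r choose arg z so that 3z^3 is real positive; then |e^{3z^3}| = e^{3r^3} while |e^{5z^2}| ≤ e^{5r^2} = o(e^{3r^3}). So |f| ≥ e^{3r^3}(1 − o(1)) and ρ ≥ 3. Hence ρ = max(2, 3) = 3.
Therefore ρ = 3.

Order ρ = 3.


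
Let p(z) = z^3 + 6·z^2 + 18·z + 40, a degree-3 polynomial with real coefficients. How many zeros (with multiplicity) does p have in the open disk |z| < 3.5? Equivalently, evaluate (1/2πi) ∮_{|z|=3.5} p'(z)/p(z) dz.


The zeros of p are: (-1 + 3i), (-1 - 3i), -4.
Their magnitudes are: 3.162, 3.162, 4.
Zeros with |z| < R = 3.5: (-1 + 3i), (-1 - 3i).
Count = 2.
By the argument principle, (1/2πi) ∮_{|z|=R} p'(z)/p(z) dz equals exactly this count.

Number of zeros inside |z| < 3.5: 2.


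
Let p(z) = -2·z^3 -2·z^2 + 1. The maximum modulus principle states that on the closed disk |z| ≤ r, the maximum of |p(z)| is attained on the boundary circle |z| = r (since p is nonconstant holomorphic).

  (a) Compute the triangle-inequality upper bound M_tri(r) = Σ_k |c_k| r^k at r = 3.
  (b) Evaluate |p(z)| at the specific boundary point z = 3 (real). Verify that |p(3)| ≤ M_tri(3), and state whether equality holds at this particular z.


Coefficients: c_0 = 1, c_1 = 0, c_2 = -2, c_3 = -2. Radius r = 3.
Part (a). Triangle bound: M_tri(r) = Σ_k |c_k| r^k
  = |1|·3^0 + |0|·3^1 + |-2|·3^2 + |-2|·3^3
  = 1 + 0 + 18 + 54 = 73.
This bounds M(r) := max_{|z|=r} |p(z)| from above; equality holds iff all terms c_k z^k can be made to align in phase at a single z on |z|=r.
Part (b). At z = 3 (real, on the circle |z| = r):
  p(3) = (1)·3^0 + (0)·3^1 + (-2)·3^2 + (-2)·3^3 = -71.
  |p(3)| = 71.
Check: |p(3)| = 71 ≤ 73 = M_tri(3). ✓ Equality does not hold at z = 3 (the coefficients have mixed signs, so the terms do not all align in phase there).

M_tri(3) = 73; |p(3)| = 71; equality at z=3: no.


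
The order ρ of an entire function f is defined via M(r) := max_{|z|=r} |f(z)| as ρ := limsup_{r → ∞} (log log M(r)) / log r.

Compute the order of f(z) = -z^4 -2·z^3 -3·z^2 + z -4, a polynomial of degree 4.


|f(z)| ≤ Σ|c_k|·r^k = O(r^4) as r → ∞. Polynomial growth is O(e^{r^ε}) for every ε > 0 (since r^4/e^{r^ε} → 0), so ρ ≤ ε for all ε > 0, i.e. ρ = 0. Every nonconstant polynomial has order 0.
Therefore ρ = 0.

Order ρ = 0.


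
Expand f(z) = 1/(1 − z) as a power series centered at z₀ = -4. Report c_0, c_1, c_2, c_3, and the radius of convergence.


Let w = z − z₀, so z = z₀ + w.
Then 1 − z = 1 − (z₀ + w) = (1 − z₀) − w = 5 − w.
f(z) = 1/(5 − w) = (1/(5)) · 1/(1 − w/(5)) = Σ_{n≥0} w^n / (5)^(n+1).
So c_n = 1/(5)^(n+1):
  c_0 = 1/(5)^1 = 1/5.
  c_1 = 1/(5)^2 = 1/25.
  c_2 = 1/(5)^3 = 1/125.
  c_3 = 1/(5)^4 = 1/625.
The series is valid for |w/d| < 1, i.e. |z − z₀| < |d|.
Radius of convergence: R = |1 − z₀| = |5| = 5 (distance from z₀ to the singularity z = 1).

c_0 = 1/5, c_1 = 1/25, c_2 = 1/125, c_3 = 1/625; R = 5.


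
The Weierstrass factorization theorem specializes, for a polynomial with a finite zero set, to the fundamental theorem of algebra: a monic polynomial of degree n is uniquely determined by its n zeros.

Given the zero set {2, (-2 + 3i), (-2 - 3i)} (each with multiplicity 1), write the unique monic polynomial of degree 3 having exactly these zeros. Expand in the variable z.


The polynomial is p(z) = ∏_{α ∈ S} (z − α), where S = {2, (-2 + 3i), (-2 - 3i)}.
Expanding the product yields: p(z) = z^3 + 2·z^2 + 5·z -26.
Note conjugate pairs combine to real quadratics: (z − (-2+3i))(z − (-2−3i)) = z² + 4z + 13.
The resulting polynomial has degree 3 and real coefficients as required.

p(z) = z^3 + 2·z^2 + 5·z -26.


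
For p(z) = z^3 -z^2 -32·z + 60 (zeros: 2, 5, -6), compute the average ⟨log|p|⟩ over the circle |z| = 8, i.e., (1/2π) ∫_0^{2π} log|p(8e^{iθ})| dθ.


Zeros: -6, 2, 5; r = 8.
Inside |z| < r: -6, 2, 5. Outside (|z| ≥ r): ∅.
p(0) = 60, so log|p(0)| = log(60) = 4.0943.
Apply Jensen: I(r) = log|p(0)| + Σ_k log(r/|z_k|), summed over zeros inside |z| < r.
  log(r/|z_k|) for z_k = 2: log(8/2) = 1.3863
  log(r/|z_k|) for z_k = 5: log(8/5) = 0.4700
  log(r/|z_k|) for z_k = -6: log(8/6) = 0.2877
Sum over inside zeros: 2.1440.
I(r) = log|p(0)| + (inside sum) = 4.0943 + 2.1440 = 6.2383.
Closed form (all zeros inside, monic): I(r) = n·log(r) = 3·log(8) = 6.2383. ✓

I(r) ≈ 6.2383.


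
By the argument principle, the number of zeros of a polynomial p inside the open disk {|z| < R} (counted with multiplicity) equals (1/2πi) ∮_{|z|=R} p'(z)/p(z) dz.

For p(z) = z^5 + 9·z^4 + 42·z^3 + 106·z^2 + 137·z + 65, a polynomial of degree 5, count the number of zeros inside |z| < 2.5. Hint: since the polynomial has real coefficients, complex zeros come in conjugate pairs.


The zeros of p are: (-2 + 1i), (-2 - 1i), -1, (-2 + 3i), (-2 - 3i).
Their magnitudes are: 2.236, 2.236, 1, 3.606, 3.606.
Zeros with |z| < R = 2.5: (-2 + 1i), (-2 - 1i), -1.
Count = 3.
By the argument principle, (1/2πi) ∮_{|z|=R} p'(z)/p(z) dz equals exactly this count.

Number of zeros inside |z| < 2.5: 3.


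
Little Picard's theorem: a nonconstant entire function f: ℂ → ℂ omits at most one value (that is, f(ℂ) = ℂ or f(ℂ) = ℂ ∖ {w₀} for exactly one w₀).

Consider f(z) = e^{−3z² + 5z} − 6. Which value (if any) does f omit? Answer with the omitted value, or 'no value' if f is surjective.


Little Picard bounds the complement of f(ℂ) to at most one point.
The exponent g(z) = −3z² + 5z is a nonconstant polynomial, hence surjective onto ℂ. So e^{g(z)} takes every value in {e^w : w ∈ ℂ} = ℂ ∖ {0}. Adding -6 shifts the range to ℂ ∖ {-6}. f omits exactly -6.

Omitted value: -6.


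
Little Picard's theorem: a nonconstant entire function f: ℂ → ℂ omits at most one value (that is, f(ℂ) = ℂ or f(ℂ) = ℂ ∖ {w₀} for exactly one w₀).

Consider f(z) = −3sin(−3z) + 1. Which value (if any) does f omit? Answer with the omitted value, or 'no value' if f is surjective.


Little Picard bounds the complement of f(ℂ) to at most one point.
sin is entire and surjective onto ℂ: for every w ∈ ℂ, sin(ζ) = w has a solution ζ ∈ ℂ (e.g., via the complex inverse arcsin). With ζ = −3z this gives z = ζ/(-3). Then -3·sin(−3z) takes every value in -3·ℂ = ℂ, and adding 1 is a bijection of ℂ. So f is surjective and omits no value. (Note: only on the real line is sin bounded by [−1, 1].)

Omitted value: no value.


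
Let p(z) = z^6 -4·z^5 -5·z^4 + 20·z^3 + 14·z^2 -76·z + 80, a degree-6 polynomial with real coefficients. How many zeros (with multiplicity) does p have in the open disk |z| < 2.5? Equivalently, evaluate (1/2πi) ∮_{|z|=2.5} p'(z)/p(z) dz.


The zeros of p are: (-2 + 1i), (-2 - 1i), 4, 2, (1 + 1i), (1 - 1i).
Their magnitudes are: 2.236, 2.236, 4, 2, 1.414, 1.414.
Zeros with |z| < R = 2.5: (-2 + 1i), (-2 - 1i), 2, (1 + 1i), (1 - 1i).
Count = 5.
By the argument principle, (1/2πi) ∮_{|z|=R} p'(z)/p(z) dz equals exactly this count.

Number of zeros inside |z| < 2.5: 5.


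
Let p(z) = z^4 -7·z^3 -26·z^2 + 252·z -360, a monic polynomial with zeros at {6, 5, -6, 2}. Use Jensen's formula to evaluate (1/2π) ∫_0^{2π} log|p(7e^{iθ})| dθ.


Zeros: -6, 2, 5, 6; r = 7.
Inside |z| < r: -6, 2, 5, 6. Outside (|z| ≥ r): ∅.
p(0) = -360, so log|p(0)| = log(360) = 5.8861.
Apply Jensen: I(r) = log|p(0)| + Σ_k log(r/|z_k|), summed over zeros inside |z| < r.
  log(r/|z_k|) for z_k = 6: log(7/6) = 0.1542
  log(r/|z_k|) for z_k = 5: log(7/5) = 0.3365
  log(r/|z_k|) for z_k = -6: log(7/6) = 0.1542
  log(r/|z_k|) for z_k = 2: log(7/2) = 1.2528
Sum over inside zeros: 1.8975.
I(r) = log|p(0)| + (inside sum) = 5.8861 + 1.8975 = 7.7836.
Closed form (all zeros inside, monic): I(r) = n·log(r) = 4·log(7) = 7.7836. ✓

I(r) ≈ 7.7836.


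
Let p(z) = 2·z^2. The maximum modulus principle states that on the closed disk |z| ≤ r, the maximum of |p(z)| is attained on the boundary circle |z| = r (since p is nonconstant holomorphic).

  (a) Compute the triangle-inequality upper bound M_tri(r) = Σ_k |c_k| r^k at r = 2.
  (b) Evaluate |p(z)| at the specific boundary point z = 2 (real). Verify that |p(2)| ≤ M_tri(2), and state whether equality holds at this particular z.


Coefficients: c_0 = 0, c_1 = 0, c_2 = 2. Radius r = 2.
Part (a). Triangle bound: M_tri(r) = Σ_k |c_k| r^k
  = |0|·2^0 + |0|·2^1 + |2|·2^2
  = 0 + 0 + 8 = 8.
This bounds M(r) := max_{|z|=r} |p(z)| from above; equality holds iff all terms c_k z^k can be made to align in phase at a single z on |z|=r.
Part (b). At z = 2 (real, on the circle |z| = r):
  p(2) = (0)·2^0 + (0)·2^1 + (2)·2^2 = 8.
  |p(2)| = 8.
Since all nonzero coefficients share the same sign, |p(2)| = 8 = M_tri(2); the triangle bound is attained at z = 2, so in fact M(r) = 8.

M_tri(2) = 8; |p(2)| = 8; equality at z=2: yes.


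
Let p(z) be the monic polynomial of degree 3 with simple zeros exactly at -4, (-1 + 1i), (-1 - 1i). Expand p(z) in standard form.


The polynomial is p(z) = ∏_{α ∈ S} (z − α), where S = {-4, (-1 + 1i), (-1 - 1i)}.
Expanding the product yields: p(z) = z^3 + 6·z^2 + 10·z + 8.
Note conjugate pairs combine to real quadratics: (z − (-1+1i))(z − (-1−1i)) = z² + 2z + 2.
The resulting polynomial has degree 3 and real coefficients as required.

p(z) = z^3 + 6·z^2 + 10·z + 8.


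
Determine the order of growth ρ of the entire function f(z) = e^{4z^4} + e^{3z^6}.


Each summand is entire of order 4 and 6 respectively (as in the single-exponential case). The order of a sum is at most the max of the orders, so ρ ≤ 6. For the lower bound: on |z|=r choose arg z so that 3z^6 is real positive; then |e^{3z^6}| = e^{3r^6} while |e^{4z^4}| ≤ e^{4r^4} = o(e^{3r^6}). So |f| ≥ e^{3r^6}(1 − o(1)) and ρ ≥ 6. Hence ρ = max(4, 6) = 6.
Therefore ρ = 6.

Order ρ = 6.


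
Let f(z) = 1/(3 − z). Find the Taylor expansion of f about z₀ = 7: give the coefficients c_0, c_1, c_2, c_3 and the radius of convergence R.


Let w = z − z₀, so z = z₀ + w.
Then 3 − z = 3 − (z₀ + w) = (3 − z₀) − w = -4 − w.
f(z) = 1/(-4 − w) = (1/(-4)) · 1/(1 − w/(-4)) = Σ_{n≥0} w^n / (-4)^(n+1).
So c_n = 1/(-4)^(n+1):
  c_0 = 1/(-4)^1 = -1/4.
  c_1 = 1/(-4)^2 = 1/16.
  c_2 = 1/(-4)^3 = -1/64.
  c_3 = 1/(-4)^4 = 1/256.
The series is valid for |w/d| < 1, i.e. |z − z₀| < |d|.
Radius of convergence: R = |3 − z₀| = |-4| = 4 (distance from z₀ to the singularity z = 3).

c_0 = -1/4, c_1 = 1/16, c_2 = -1/64, c_3 = 1/256; R = 4.


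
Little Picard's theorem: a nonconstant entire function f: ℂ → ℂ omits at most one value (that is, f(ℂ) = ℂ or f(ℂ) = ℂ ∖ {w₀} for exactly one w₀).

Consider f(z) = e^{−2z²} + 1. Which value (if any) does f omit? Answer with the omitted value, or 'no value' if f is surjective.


Little Picard bounds the complement of f(ℂ) to at most one point.
The exponent g(z) = −2z² is a nonconstant polynomial, hence surjective onto ℂ. So e^{g(z)} takes every value in {e^w : w ∈ ℂ} = ℂ ∖ {0}. Adding 1 shifts the range to ℂ ∖ {1}. f omits exactly 1.

Omitted value: 1.


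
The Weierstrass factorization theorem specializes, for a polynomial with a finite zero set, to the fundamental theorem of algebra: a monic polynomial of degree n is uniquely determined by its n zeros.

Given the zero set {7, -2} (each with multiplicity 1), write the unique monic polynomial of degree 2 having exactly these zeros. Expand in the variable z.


The polynomial is p(z) = ∏_{α ∈ S} (z − α), where S = {7, -2}.
Expanding the product yields: p(z) = z^2 -5·z -14.
The resulting polynomial has degree 2 and real coefficients as required.

p(z) = z^2 -5·z -14.


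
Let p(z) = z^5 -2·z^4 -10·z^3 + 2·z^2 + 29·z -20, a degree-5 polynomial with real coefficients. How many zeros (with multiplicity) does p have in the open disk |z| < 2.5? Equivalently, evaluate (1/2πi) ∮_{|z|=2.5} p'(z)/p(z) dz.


The zeros of p are: 1, 4, 1, (-2 + 1i), (-2 - 1i).
Their magnitudes are: 1, 4, 1, 2.236, 2.236.
Zeros with |z| < R = 2.5: 1, 1, (-2 + 1i), (-2 - 1i).
Count = 4.
By the argument principle, (1/2πi) ∮_{|z|=R} p'(z)/p(z) dz equals exactly this count.

Number of zeros inside |z| < 2.5: 4.


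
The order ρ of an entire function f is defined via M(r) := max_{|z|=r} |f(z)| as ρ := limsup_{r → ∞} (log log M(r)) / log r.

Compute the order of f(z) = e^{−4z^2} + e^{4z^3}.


Each summand is entire of order 2 and 3 respectively (as in the single-exponential case). The order of a sum is at most the max of the orders, so ρ ≤ 3. For the lower bound: on |z|=r choose arg z so that 4z^3 is real positive; then |e^{4z^3}| = e^{4r^3} while |e^{-4z^2}| ≤ e^{4r^2} = o(e^{4r^3}). So |f| ≥ e^{4r^3}(1 − o(1)) and ρ ≥ 3. Hence ρ = max(2, 3) = 3.
Therefore ρ = 3.

Order ρ = 3.


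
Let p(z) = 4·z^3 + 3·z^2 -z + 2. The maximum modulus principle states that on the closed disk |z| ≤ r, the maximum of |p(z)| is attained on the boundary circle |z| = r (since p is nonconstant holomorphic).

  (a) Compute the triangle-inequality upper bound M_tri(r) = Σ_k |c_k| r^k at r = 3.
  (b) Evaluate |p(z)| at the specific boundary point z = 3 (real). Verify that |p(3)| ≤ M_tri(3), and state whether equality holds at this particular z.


Coefficients: c_0 = 2, c_1 = -1, c_2 = 3, c_3 = 4. Radius r = 3.
Part (a). Triangle bound: M_tri(r) = Σ_k |c_k| r^k
  = |2|·3^0 + |-1|·3^1 + |3|·3^2 + |4|·3^3
  = 2 + 3 + 27 + 108 = 140.
This bounds M(r) := max_{|z|=r} |p(z)| from above; equality holds iff all terms c_k z^k can be made to align in phase at a single z on |z|=r.
Part (b). At z = 3 (real, on the circle |z| = r):
  p(3) = (2)·3^0 + (-1)·3^1 + (3)·3^2 + (4)·3^3 = 134.
  |p(3)| = 134.
Check: |p(3)| = 134 ≤ 140 = M_tri(3). ✓ Equality does not hold at z = 3 (the coefficients have mixed signs, so the terms do not all align in phase there).

M_tri(3) = 140; |p(3)| = 134; equality at z=3: no.


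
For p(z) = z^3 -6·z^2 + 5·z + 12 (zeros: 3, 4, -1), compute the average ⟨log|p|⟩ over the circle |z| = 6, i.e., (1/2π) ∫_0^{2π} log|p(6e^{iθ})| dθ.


Zeros: -1, 3, 4; r = 6.
Inside |z| < r: -1, 3, 4. Outside (|z| ≥ r): ∅.
p(0) = 12, so log|p(0)| = log(12) = 2.4849.
Apply Jensen: I(r) = log|p(0)| + Σ_k log(r/|z_k|), summed over zeros inside |z| < r.
  log(r/|z_k|) for z_k = 3: log(6/3) = 0.6931
  log(r/|z_k|) for z_k = 4: log(6/4) = 0.4055
  log(r/|z_k|) for z_k = -1: log(6/1) = 1.7918
Sum over inside zeros: 2.8904.
I(r) = log|p(0)| + (inside sum) = 2.4849 + 2.8904 = 5.3753.
Closed form (all zeros inside, monic): I(r) = n·log(r) = 3·log(6) = 5.3753. ✓

I(r) ≈ 5.3753.


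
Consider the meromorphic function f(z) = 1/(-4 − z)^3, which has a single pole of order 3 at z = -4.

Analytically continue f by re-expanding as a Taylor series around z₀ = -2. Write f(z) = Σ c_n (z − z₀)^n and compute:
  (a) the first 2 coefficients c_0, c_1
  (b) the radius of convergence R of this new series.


Let w = z − z₀, so z = z₀ + w.
Then -4 − z = -4 − (z₀ + w) = (-4 − z₀) − w = -2 − w.
f(z) = 1/(-2 − w)^3 = (1/(-2)^3) · (1 − w/(-2))^{−3}.
By the binomial series (1−u)^{−3} = Σ_{n≥0} C(n+2, 2) u^n for |u|<1, with u = w/(-2):
  c_n = C(n+2, 2) / (-2)^(n+3).
  c_0 = 1/(-2)^3 = -1/8.
  c_1 = 3/(-2)^4 = 3/16.
The series is valid for |w/d| < 1, i.e. |z − z₀| < |d|.
Radius of convergence: R = |-4 − z₀| = |-2| = 2 (distance from z₀ to the singularity z = -4).

c_0 = -1/8, c_1 = 3/16; R = 2.


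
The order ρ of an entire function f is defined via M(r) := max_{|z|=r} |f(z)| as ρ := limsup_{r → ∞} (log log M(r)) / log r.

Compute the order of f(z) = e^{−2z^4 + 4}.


|e^{−2z^4 + 4}| = e^{Re(-2·z^4) + 4} ≤ e^{2|z|^4 + 4} = e^{2r^4 + 4} on |z| = r, so ρ ≤ 4. Choosing z on |z|=r so that -2·z^4 is real positive (always possible by picking arg z appropriately) gives |f(z)| = e^{2r^4 + 4}, matching the bound. The additive constant 4 does not affect log log M(r) ~ 4·log r. Hence ρ = 4.
Therefore ρ = 4.

Order ρ = 4.


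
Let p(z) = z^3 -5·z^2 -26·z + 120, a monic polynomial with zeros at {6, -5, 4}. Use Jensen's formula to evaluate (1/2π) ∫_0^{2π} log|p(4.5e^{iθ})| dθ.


Zeros: -5, 4, 6; r = 4.5.
Inside |z| < r: 4. Outside (|z| ≥ r): -5, 6.
p(0) = 120, so log|p(0)| = log(120) = 4.7875.
Apply Jensen: I(r) = log|p(0)| + Σ_k log(r/|z_k|), summed over zeros inside |z| < r.
  log(r/|z_k|) for z_k = 4: log(4.5/4) = 0.1178
  Outside zeros (-5, 6) contribute nothing to the Jensen sum.
Sum over inside zeros: 0.1178.
I(r) = log|p(0)| + (inside sum) = 4.7875 + 0.1178 = 4.9053.
Note: since some zeros are outside |z| ≤ r, the simplified n·log(r) form does NOT apply — only the inside zeros contribute.

I(r) ≈ 4.9053.


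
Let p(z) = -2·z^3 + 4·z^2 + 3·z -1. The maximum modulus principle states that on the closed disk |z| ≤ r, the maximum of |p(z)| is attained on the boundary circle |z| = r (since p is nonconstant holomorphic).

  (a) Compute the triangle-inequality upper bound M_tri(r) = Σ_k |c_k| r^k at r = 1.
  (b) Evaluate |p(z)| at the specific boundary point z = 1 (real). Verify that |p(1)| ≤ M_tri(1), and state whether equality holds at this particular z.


Coefficients: c_0 = -1, c_1 = 3, c_2 = 4, c_3 = -2. Radius r = 1.
Part (a). Triangle bound: M_tri(r) = Σ_k |c_k| r^k
  = |-1|·1^0 + |3|·1^1 + |4|·1^2 + |-2|·1^3
  = 1 + 3 + 4 + 2 = 10.
This bounds M(r) := max_{|z|=r} |p(z)| from above; equality holds iff all terms c_k z^k can be made to align in phase at a single z on |z|=r.
Part (b). At z = 1 (real, on the circle |z| = r):
  p(1) = (-1)·1^0 + (3)·1^1 + (4)·1^2 + (-2)·1^3 = 4.
  |p(1)| = 4.
Check: |p(1)| = 4 ≤ 10 = M_tri(1). ✓ Equality does not hold at z = 1 (the coefficients have mixed signs, so the terms do not all align in phase there).

M_tri(1) = 10; |p(1)| = 4; equality at z=1: no.


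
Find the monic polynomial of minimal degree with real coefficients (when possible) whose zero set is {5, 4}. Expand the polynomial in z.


The polynomial is p(z) = ∏_{α ∈ S} (z − α), where S = {5, 4}.
Expanding the product yields: p(z) = z^2 -9·z + 20.
The resulting polynomial has degree 2 and real coefficients as required.

p(z) = z^2 -9·z + 20.


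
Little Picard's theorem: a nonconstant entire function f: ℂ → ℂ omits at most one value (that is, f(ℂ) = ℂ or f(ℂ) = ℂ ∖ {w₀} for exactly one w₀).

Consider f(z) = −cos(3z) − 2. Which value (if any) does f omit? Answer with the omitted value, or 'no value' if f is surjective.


Little Picard bounds the complement of f(ℂ) to at most one point.
cos is entire and surjective onto ℂ: for every w ∈ ℂ, cos(ζ) = w has a solution ζ ∈ ℂ (e.g., via the complex inverse arccos). With ζ = 3z this gives z = ζ/(3). Then -1·cos(3z) takes every value in -1·ℂ = ℂ, and adding -2 is a bijection of ℂ. So f is surjective and omits no value. (Note: only on the real line is cos bounded by [−1, 1].)

Omitted value: no value.


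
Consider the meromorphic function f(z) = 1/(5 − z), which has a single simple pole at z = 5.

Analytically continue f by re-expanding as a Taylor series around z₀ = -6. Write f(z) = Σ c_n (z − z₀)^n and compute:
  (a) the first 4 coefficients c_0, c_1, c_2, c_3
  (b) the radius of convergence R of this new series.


Let w = z − z₀, so z = z₀ + w.
Then 5 − z = 5 − (z₀ + w) = (5 − z₀) − w = 11 − w.
f(z) = 1/(11 − w) = (1/(11)) · 1/(1 − w/(11)) = Σ_{n≥0} w^n / (11)^(n+1).
So c_n = 1/(11)^(n+1):
  c_0 = 1/(11)^1 = 1/11.
  c_1 = 1/(11)^2 = 1/121.
  c_2 = 1/(11)^3 = 1/1331.
  c_3 = 1/(11)^4 = 1/14641.
The series is valid for |w/d| < 1, i.e. |z − z₀| < |d|.
Radius of convergence: R = |5 − z₀| = |11| = 11 (distance from z₀ to the singularity z = 5).

c_0 = 1/11, c_1 = 1/121, c_2 = 1/1331, c_3 = 1/14641; R = 11.


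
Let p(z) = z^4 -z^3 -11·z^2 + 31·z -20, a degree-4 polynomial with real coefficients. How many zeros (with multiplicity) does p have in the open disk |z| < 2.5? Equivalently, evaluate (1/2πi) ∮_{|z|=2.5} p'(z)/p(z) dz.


The zeros of p are: 1, -4, (2 + 1i), (2 - 1i).
Their magnitudes are: 1, 4, 2.236, 2.236.
Zeros with |z| < R = 2.5: 1, (2 + 1i), (2 - 1i).
Count = 3.
By the argument principle, (1/2πi) ∮_{|z|=R} p'(z)/p(z) dz equals exactly this count.

Number of zeros inside |z| < 2.5: 3.


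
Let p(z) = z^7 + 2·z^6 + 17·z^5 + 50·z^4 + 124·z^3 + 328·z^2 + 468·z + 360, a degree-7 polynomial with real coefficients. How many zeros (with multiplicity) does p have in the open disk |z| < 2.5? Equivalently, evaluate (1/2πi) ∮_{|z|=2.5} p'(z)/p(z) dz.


The zeros of p are: (-1 + 1i), (-1 - 1i), (0 + 3i), (0 - 3i), -2, (1 + 3i), (1 - 3i).
Their magnitudes are: 1.414, 1.414, 3, 3, 2, 3.162, 3.162.
Zeros with |z| < R = 2.5: (-1 + 1i), (-1 - 1i), -2.
Count = 3.
By the argument principle, (1/2πi) ∮_{|z|=R} p'(z)/p(z) dz equals exactly this count.

Number of zeros inside |z| < 2.5: 3.


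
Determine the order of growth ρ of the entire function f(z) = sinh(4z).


sinh(w) is a linear combination of e^{iw} and e^{−iw} (or e^w, e^{−w} in the hyperbolic case), so |sinh(w)| ≤ e^{|w|}. With w = 4z, |w| ≤ 4|z| + 0 = 4r + 0 on |z| = r, giving M(r) ≤ e^{4r + 0}, so ρ ≤ 1. On a suitable ray (z = it for sin/cos; z = t for sinh/cosh, t real → ∞), |sinh(4z)| grows like e^{4|t|}/2, so ρ ≥ 1. Hence ρ = 1.
Therefore ρ = 1.

Order ρ = 1.


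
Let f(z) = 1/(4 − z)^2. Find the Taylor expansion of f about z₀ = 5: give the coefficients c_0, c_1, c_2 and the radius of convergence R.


Let w = z − z₀, so z = z₀ + w.
Then 4 − z = 4 − (z₀ + w) = (4 − z₀) − w = -1 − w.
f(z) = 1/(-1 − w)^2 = (1/(-1)^2) · (1 − w/(-1))^{−2}.
By the binomial series (1−u)^{−2} = Σ_{n≥0} C(n+1, 1) u^n for |u|<1, with u = w/(-1):
  c_n = C(n+1, 1) / (-1)^(n+2).
  c_0 = 1/(-1)^2 = 1.
  c_1 = 2/(-1)^3 = -2.
  c_2 = 3/(-1)^4 = 3.
The series is valid for |w/d| < 1, i.e. |z − z₀| < |d|.
Radius of convergence: R = |4 − z₀| = |-1| = 1 (distance from z₀ to the singularity z = 4).

c_0 = 1, c_1 = -2, c_2 = 3; R = 1.


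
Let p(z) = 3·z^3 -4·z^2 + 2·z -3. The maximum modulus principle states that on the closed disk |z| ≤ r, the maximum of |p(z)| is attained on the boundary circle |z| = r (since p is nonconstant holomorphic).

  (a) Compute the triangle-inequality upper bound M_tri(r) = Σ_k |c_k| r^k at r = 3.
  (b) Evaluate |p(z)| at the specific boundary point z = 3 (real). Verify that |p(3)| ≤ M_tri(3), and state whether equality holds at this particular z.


Coefficients: c_0 = -3, c_1 = 2, c_2 = -4, c_3 = 3. Radius r = 3.
Part (a). Triangle bound: M_tri(r) = Σ_k |c_k| r^k
  = |-3|·3^0 + |2|·3^1 + |-4|·3^2 + |3|·3^3
  = 3 + 6 + 36 + 81 = 126.
This bounds M(r) := max_{|z|=r} |p(z)| from above; equality holds iff all terms c_k z^k can be made to align in phase at a single z on |z|=r.
Part (b). At z = 3 (real, on the circle |z| = r):
  p(3) = (-3)·3^0 + (2)·3^1 + (-4)·3^2 + (3)·3^3 = 48.
  |p(3)| = 48.
Check: |p(3)| = 48 ≤ 126 = M_tri(3). ✓ Equality does not hold at z = 3 (the coefficients have mixed signs, so the terms do not all align in phase there).

M_tri(3) = 126; |p(3)| = 48; equality at z=3: no.


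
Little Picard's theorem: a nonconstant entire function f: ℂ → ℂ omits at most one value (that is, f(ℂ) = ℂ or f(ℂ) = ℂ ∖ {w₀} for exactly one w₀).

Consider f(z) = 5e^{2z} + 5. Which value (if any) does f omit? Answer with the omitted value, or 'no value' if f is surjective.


Little Picard bounds the complement of f(ℂ) to at most one point.
e^{2z} is never zero on ℂ, so 5·e^{2z} takes every value in ℂ ∖ {0}. Adding 5 shifts the range to ℂ ∖ {5}. Thus f omits exactly the value 5.

Omitted value: 5.


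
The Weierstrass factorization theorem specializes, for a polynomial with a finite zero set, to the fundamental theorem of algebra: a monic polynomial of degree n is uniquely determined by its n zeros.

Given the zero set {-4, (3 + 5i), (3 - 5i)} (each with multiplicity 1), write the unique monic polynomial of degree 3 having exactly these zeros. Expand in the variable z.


The polynomial is p(z) = ∏_{α ∈ S} (z − α), where S = {-4, (3 + 5i), (3 - 5i)}.
Expanding the product yields: p(z) = z^3 -2·z^2 + 10·z + 136.
Note conjugate pairs combine to real quadratics: (z − (3+5i))(z − (3−5i)) = z² − 6z + 34.
The resulting polynomial has degree 3 and real coefficients as required.

p(z) = z^3 -2·z^2 + 10·z + 136.


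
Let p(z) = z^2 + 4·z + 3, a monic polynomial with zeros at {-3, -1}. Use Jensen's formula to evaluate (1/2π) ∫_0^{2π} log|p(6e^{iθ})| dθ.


Zeros: -3, -1; r = 6.
Inside |z| < r: -3, -1. Outside (|z| ≥ r): ∅.
p(0) = 3, so log|p(0)| = log(3) = 1.0986.
Apply Jensen: I(r) = log|p(0)| + Σ_k log(r/|z_k|), summed over zeros inside |z| < r.
  log(r/|z_k|) for z_k = -3: log(6/3) = 0.6931
  log(r/|z_k|) for z_k = -1: log(6/1) = 1.7918
Sum over inside zeros: 2.4849.
I(r) = log|p(0)| + (inside sum) = 1.0986 + 2.4849 = 3.5835.
Closed form (all zeros inside, monic): I(r) = n·log(r) = 2·log(6) = 3.5835. ✓

I(r) ≈ 3.5835.


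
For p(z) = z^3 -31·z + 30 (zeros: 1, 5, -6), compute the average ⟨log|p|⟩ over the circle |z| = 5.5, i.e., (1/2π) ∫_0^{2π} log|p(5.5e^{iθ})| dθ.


Zeros: -6, 1, 5; r = 5.5.
Inside |z| < r: 1, 5. Outside (|z| ≥ r): -6.
p(0) = 30, so log|p(0)| = log(30) = 3.4012.
Apply Jensen: I(r) = log|p(0)| + Σ_k log(r/|z_k|), summed over zeros inside |z| < r.
  log(r/|z_k|) for z_k = 1: log(5.5/1) = 1.7047
  log(r/|z_k|) for z_k = 5: log(5.5/5) = 0.0953
  Outside zeros (-6) contribute nothing to the Jensen sum.
Sum over inside zeros: 1.8001.
I(r) = log|p(0)| + (inside sum) = 3.4012 + 1.8001 = 5.2013.
Note: since some zeros are outside |z| ≤ r, the simplified n·log(r) form does NOT apply — only the inside zeros contribute.

I(r) ≈ 5.2013.


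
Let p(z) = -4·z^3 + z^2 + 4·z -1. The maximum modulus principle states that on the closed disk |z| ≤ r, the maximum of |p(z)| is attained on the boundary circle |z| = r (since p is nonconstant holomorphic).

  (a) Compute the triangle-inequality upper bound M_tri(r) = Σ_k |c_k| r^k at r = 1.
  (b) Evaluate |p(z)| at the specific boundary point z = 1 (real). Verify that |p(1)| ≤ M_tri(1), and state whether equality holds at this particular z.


Coefficients: c_0 = -1, c_1 = 4, c_2 = 1, c_3 = -4. Radius r = 1.
Part (a). Triangle bound: M_tri(r) = Σ_k |c_k| r^k
  = |-1|·1^0 + |4|·1^1 + |1|·1^2 + |-4|·1^3
  = 1 + 4 + 1 + 4 = 10.
This bounds M(r) := max_{|z|=r} |p(z)| from above; equality holds iff all terms c_k z^k can be made to align in phase at a single z on |z|=r.
Part (b). At z = 1 (real, on the circle |z| = r):
  p(1) = (-1)·1^0 + (4)·1^1 + (1)·1^2 + (-4)·1^3 = 0.
  |p(1)| = 0.
Check: |p(1)| = 0 ≤ 10 = M_tri(1). ✓ Equality does not hold at z = 1 (the coefficients have mixed signs, so the terms do not all align in phase there).

M_tri(1) = 10; |p(1)| = 0; equality at z=1: no.


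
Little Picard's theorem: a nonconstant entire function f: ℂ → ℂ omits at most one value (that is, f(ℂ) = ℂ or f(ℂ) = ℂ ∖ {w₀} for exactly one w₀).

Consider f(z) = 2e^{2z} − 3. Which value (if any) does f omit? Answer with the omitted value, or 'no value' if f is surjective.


Little Picard bounds the complement of f(ℂ) to at most one point.
e^{2z} is never zero on ℂ, so 2·e^{2z} takes every value in ℂ ∖ {0}. Adding -3 shifts the range to ℂ ∖ {-3}. Thus f omits exactly the value -3.

Omitted value: -3.


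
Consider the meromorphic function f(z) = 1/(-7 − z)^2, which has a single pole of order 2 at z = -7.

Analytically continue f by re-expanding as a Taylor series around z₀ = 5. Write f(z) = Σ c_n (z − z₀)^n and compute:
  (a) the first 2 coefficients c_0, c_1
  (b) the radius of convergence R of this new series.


Let w = z − z₀, so z = z₀ + w.
Then -7 − z = -7 − (z₀ + w) = (-7 − z₀) − w = -12 − w.
f(z) = 1/(-12 − w)^2 = (1/(-12)^2) · (1 − w/(-12))^{−2}.
By the binomial series (1−u)^{−2} = Σ_{n≥0} C(n+1, 1) u^n for |u|<1, with u = w/(-12):
  c_n = C(n+1, 1) / (-12)^(n+2).
  c_0 = 1/(-12)^2 = 1/144.
  c_1 = 2/(-12)^3 = -1/864.
The series is valid for |w/d| < 1, i.e. |z − z₀| < |d|.
Radius of convergence: R = |-7 − z₀| = |-12| = 12 (distance from z₀ to the singularity z = -7).

c_0 = 1/144, c_1 = -1/864; R = 12.


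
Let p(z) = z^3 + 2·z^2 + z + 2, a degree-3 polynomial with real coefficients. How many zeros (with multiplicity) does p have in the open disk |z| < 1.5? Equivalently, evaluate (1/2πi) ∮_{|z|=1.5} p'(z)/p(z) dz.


The zeros of p are: (0 + 1i), (0 - 1i), -2.
Their magnitudes are: 1, 1, 2.
Zeros with |z| < R = 1.5: (0 + 1i), (0 - 1i).
Count = 2.
By the argument principle, (1/2πi) ∮_{|z|=R} p'(z)/p(z) dz equals exactly this count.

Number of zeros inside |z| < 1.5: 2.


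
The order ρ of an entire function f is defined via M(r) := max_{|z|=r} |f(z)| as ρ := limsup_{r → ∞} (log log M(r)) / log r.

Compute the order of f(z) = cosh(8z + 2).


cosh(w) is a linear combination of e^{iw} and e^{−iw} (or e^w, e^{−w} in the hyperbolic case), so |cosh(w)| ≤ e^{|w|}. With w = 8z + 2, |w| ≤ 8|z| + 2 = 8r + 2 on |z| = r, giving M(r) ≤ e^{8r + 2}, so ρ ≤ 1. On a suitable ray (z = it for sin/cos; z = t for sinh/cosh, t real → ∞), |cosh(8z + 2)| grows like e^{8|t|}/2, so ρ ≥ 1. Hence ρ = 1.
Therefore ρ = 1.

Order ρ = 1.


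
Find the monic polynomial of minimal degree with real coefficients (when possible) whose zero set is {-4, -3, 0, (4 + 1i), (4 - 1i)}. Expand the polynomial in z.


The polynomial is p(z) = ∏_{α ∈ S} (z − α), where S = {-4, -3, 0, (4 + 1i), (4 - 1i)}.
Expanding the product yields: p(z) = z^5 -z^4 -27·z^3 + 23·z^2 + 204·z.
Note conjugate pairs combine to real quadratics: (z − (4+1i))(z − (4−1i)) = z² − 8z + 17.
The resulting polynomial has degree 5 and real coefficients as required.

p(z) = z^5 -z^4 -27·z^3 + 23·z^2 + 204·z.


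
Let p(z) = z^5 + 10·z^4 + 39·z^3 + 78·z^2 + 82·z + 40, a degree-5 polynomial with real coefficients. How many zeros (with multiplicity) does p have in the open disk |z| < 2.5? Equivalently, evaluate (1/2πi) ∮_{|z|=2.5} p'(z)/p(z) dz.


The zeros of p are: (-1 + 1i), (-1 - 1i), -4, (-2 + 1i), (-2 - 1i).
Their magnitudes are: 1.414, 1.414, 4, 2.236, 2.236.
Zeros with |z| < R = 2.5: (-1 + 1i), (-1 - 1i), (-2 + 1i), (-2 - 1i).
Count = 4.
By the argument principle, (1/2πi) ∮_{|z|=R} p'(z)/p(z) dz equals exactly this count.

Number of zeros inside |z| < 2.5: 4.


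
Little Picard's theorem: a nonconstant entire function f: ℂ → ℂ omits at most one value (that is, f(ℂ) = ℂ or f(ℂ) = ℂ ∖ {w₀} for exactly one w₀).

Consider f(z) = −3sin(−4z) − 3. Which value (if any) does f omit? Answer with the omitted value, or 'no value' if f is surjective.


Little Picard bounds the complement of f(ℂ) to at most one point.
sin is entire and surjective onto ℂ: for every w ∈ ℂ, sin(ζ) = w has a solution ζ ∈ ℂ (e.g., via the complex inverse arcsin). With ζ = −4z this gives z = ζ/(-4). Then -3·sin(−4z) takes every value in -3·ℂ = ℂ, and adding -3 is a bijection of ℂ. So f is surjective and omits no value. (Note: only on the real line is sin bounded by [−1, 1].)

Omitted value: no value.
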